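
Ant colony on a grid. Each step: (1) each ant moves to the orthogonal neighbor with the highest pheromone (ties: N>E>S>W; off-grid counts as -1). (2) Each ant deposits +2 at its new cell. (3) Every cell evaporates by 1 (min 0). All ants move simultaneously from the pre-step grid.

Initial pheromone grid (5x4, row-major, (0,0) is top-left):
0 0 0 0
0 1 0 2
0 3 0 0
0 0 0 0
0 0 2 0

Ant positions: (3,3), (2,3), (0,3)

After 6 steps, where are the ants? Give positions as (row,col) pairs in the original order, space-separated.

Step 1: ant0:(3,3)->N->(2,3) | ant1:(2,3)->N->(1,3) | ant2:(0,3)->S->(1,3)
  grid max=5 at (1,3)
Step 2: ant0:(2,3)->N->(1,3) | ant1:(1,3)->S->(2,3) | ant2:(1,3)->S->(2,3)
  grid max=6 at (1,3)
Step 3: ant0:(1,3)->S->(2,3) | ant1:(2,3)->N->(1,3) | ant2:(2,3)->N->(1,3)
  grid max=9 at (1,3)
Step 4: ant0:(2,3)->N->(1,3) | ant1:(1,3)->S->(2,3) | ant2:(1,3)->S->(2,3)
  grid max=10 at (1,3)
Step 5: ant0:(1,3)->S->(2,3) | ant1:(2,3)->N->(1,3) | ant2:(2,3)->N->(1,3)
  grid max=13 at (1,3)
Step 6: ant0:(2,3)->N->(1,3) | ant1:(1,3)->S->(2,3) | ant2:(1,3)->S->(2,3)
  grid max=14 at (1,3)

(1,3) (2,3) (2,3)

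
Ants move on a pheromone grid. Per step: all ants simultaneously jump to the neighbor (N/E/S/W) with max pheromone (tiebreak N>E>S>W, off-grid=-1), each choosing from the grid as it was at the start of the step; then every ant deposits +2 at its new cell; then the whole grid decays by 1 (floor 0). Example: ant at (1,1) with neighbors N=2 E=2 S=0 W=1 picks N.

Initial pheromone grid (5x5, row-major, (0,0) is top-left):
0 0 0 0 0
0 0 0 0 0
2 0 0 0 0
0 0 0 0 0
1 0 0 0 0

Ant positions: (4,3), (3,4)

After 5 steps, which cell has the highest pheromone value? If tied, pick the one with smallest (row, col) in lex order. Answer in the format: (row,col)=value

Answer: (0,4)=3

Derivation:
Step 1: ant0:(4,3)->N->(3,3) | ant1:(3,4)->N->(2,4)
  grid max=1 at (2,0)
Step 2: ant0:(3,3)->N->(2,3) | ant1:(2,4)->N->(1,4)
  grid max=1 at (1,4)
Step 3: ant0:(2,3)->N->(1,3) | ant1:(1,4)->N->(0,4)
  grid max=1 at (0,4)
Step 4: ant0:(1,3)->N->(0,3) | ant1:(0,4)->S->(1,4)
  grid max=1 at (0,3)
Step 5: ant0:(0,3)->E->(0,4) | ant1:(1,4)->N->(0,4)
  grid max=3 at (0,4)
Final grid:
  0 0 0 0 3
  0 0 0 0 0
  0 0 0 0 0
  0 0 0 0 0
  0 0 0 0 0
Max pheromone 3 at (0,4)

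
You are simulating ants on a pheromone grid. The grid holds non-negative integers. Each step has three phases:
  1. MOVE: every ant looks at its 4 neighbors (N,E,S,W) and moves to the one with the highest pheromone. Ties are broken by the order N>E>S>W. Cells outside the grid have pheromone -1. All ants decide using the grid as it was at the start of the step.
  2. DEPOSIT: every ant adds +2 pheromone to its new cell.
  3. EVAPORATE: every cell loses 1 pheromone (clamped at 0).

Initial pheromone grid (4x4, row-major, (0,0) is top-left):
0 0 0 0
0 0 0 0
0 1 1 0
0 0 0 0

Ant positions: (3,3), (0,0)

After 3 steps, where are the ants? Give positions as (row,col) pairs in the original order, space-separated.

Step 1: ant0:(3,3)->N->(2,3) | ant1:(0,0)->E->(0,1)
  grid max=1 at (0,1)
Step 2: ant0:(2,3)->N->(1,3) | ant1:(0,1)->E->(0,2)
  grid max=1 at (0,2)
Step 3: ant0:(1,3)->N->(0,3) | ant1:(0,2)->E->(0,3)
  grid max=3 at (0,3)

(0,3) (0,3)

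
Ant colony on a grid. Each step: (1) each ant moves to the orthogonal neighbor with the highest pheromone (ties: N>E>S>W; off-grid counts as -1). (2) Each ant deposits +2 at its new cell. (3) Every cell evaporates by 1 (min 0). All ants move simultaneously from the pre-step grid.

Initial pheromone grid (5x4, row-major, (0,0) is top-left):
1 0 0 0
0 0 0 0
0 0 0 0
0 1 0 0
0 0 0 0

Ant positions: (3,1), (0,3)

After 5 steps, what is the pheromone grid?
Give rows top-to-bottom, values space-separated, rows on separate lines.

After step 1: ants at (2,1),(1,3)
  0 0 0 0
  0 0 0 1
  0 1 0 0
  0 0 0 0
  0 0 0 0
After step 2: ants at (1,1),(0,3)
  0 0 0 1
  0 1 0 0
  0 0 0 0
  0 0 0 0
  0 0 0 0
After step 3: ants at (0,1),(1,3)
  0 1 0 0
  0 0 0 1
  0 0 0 0
  0 0 0 0
  0 0 0 0
After step 4: ants at (0,2),(0,3)
  0 0 1 1
  0 0 0 0
  0 0 0 0
  0 0 0 0
  0 0 0 0
After step 5: ants at (0,3),(0,2)
  0 0 2 2
  0 0 0 0
  0 0 0 0
  0 0 0 0
  0 0 0 0

0 0 2 2
0 0 0 0
0 0 0 0
0 0 0 0
0 0 0 0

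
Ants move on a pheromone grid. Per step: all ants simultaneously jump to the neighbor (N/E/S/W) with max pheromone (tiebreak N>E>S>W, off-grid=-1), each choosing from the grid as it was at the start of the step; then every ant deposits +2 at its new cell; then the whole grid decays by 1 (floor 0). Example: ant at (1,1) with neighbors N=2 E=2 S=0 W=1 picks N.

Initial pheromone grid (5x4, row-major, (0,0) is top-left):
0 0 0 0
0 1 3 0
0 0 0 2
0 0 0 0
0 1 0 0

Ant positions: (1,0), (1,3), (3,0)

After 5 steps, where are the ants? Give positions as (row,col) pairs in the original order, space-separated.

Step 1: ant0:(1,0)->E->(1,1) | ant1:(1,3)->W->(1,2) | ant2:(3,0)->N->(2,0)
  grid max=4 at (1,2)
Step 2: ant0:(1,1)->E->(1,2) | ant1:(1,2)->W->(1,1) | ant2:(2,0)->N->(1,0)
  grid max=5 at (1,2)
Step 3: ant0:(1,2)->W->(1,1) | ant1:(1,1)->E->(1,2) | ant2:(1,0)->E->(1,1)
  grid max=6 at (1,1)
Step 4: ant0:(1,1)->E->(1,2) | ant1:(1,2)->W->(1,1) | ant2:(1,1)->E->(1,2)
  grid max=9 at (1,2)
Step 5: ant0:(1,2)->W->(1,1) | ant1:(1,1)->E->(1,2) | ant2:(1,2)->W->(1,1)
  grid max=10 at (1,1)

(1,1) (1,2) (1,1)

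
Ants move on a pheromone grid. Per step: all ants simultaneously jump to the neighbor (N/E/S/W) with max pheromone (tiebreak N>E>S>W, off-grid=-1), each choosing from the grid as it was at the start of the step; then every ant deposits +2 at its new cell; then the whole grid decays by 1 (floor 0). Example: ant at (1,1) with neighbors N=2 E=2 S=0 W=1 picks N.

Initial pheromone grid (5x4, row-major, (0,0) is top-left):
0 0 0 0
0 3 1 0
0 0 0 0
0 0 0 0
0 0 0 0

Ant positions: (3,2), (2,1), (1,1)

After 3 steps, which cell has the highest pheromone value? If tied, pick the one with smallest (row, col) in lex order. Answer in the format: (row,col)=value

Answer: (1,1)=8

Derivation:
Step 1: ant0:(3,2)->N->(2,2) | ant1:(2,1)->N->(1,1) | ant2:(1,1)->E->(1,2)
  grid max=4 at (1,1)
Step 2: ant0:(2,2)->N->(1,2) | ant1:(1,1)->E->(1,2) | ant2:(1,2)->W->(1,1)
  grid max=5 at (1,1)
Step 3: ant0:(1,2)->W->(1,1) | ant1:(1,2)->W->(1,1) | ant2:(1,1)->E->(1,2)
  grid max=8 at (1,1)
Final grid:
  0 0 0 0
  0 8 6 0
  0 0 0 0
  0 0 0 0
  0 0 0 0
Max pheromone 8 at (1,1)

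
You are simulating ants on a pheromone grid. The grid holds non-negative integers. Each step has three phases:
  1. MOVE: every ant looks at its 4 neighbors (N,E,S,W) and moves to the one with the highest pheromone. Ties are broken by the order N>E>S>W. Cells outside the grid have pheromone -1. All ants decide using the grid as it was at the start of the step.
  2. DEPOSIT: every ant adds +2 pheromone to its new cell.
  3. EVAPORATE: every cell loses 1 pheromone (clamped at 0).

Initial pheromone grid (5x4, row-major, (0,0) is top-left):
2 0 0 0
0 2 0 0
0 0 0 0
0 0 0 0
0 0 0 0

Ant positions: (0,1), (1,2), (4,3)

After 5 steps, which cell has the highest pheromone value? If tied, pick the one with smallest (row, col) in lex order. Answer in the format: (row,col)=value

Answer: (1,1)=9

Derivation:
Step 1: ant0:(0,1)->S->(1,1) | ant1:(1,2)->W->(1,1) | ant2:(4,3)->N->(3,3)
  grid max=5 at (1,1)
Step 2: ant0:(1,1)->N->(0,1) | ant1:(1,1)->N->(0,1) | ant2:(3,3)->N->(2,3)
  grid max=4 at (1,1)
Step 3: ant0:(0,1)->S->(1,1) | ant1:(0,1)->S->(1,1) | ant2:(2,3)->N->(1,3)
  grid max=7 at (1,1)
Step 4: ant0:(1,1)->N->(0,1) | ant1:(1,1)->N->(0,1) | ant2:(1,3)->N->(0,3)
  grid max=6 at (1,1)
Step 5: ant0:(0,1)->S->(1,1) | ant1:(0,1)->S->(1,1) | ant2:(0,3)->S->(1,3)
  grid max=9 at (1,1)
Final grid:
  0 4 0 0
  0 9 0 1
  0 0 0 0
  0 0 0 0
  0 0 0 0
Max pheromone 9 at (1,1)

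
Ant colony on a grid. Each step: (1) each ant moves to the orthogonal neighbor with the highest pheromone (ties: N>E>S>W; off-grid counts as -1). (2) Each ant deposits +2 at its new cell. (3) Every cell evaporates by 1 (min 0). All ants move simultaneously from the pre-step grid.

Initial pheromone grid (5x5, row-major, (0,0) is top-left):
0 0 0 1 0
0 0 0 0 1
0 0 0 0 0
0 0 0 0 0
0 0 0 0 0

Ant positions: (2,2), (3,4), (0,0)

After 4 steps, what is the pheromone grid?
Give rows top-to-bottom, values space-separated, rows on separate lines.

After step 1: ants at (1,2),(2,4),(0,1)
  0 1 0 0 0
  0 0 1 0 0
  0 0 0 0 1
  0 0 0 0 0
  0 0 0 0 0
After step 2: ants at (0,2),(1,4),(0,2)
  0 0 3 0 0
  0 0 0 0 1
  0 0 0 0 0
  0 0 0 0 0
  0 0 0 0 0
After step 3: ants at (0,3),(0,4),(0,3)
  0 0 2 3 1
  0 0 0 0 0
  0 0 0 0 0
  0 0 0 0 0
  0 0 0 0 0
After step 4: ants at (0,2),(0,3),(0,2)
  0 0 5 4 0
  0 0 0 0 0
  0 0 0 0 0
  0 0 0 0 0
  0 0 0 0 0

0 0 5 4 0
0 0 0 0 0
0 0 0 0 0
0 0 0 0 0
0 0 0 0 0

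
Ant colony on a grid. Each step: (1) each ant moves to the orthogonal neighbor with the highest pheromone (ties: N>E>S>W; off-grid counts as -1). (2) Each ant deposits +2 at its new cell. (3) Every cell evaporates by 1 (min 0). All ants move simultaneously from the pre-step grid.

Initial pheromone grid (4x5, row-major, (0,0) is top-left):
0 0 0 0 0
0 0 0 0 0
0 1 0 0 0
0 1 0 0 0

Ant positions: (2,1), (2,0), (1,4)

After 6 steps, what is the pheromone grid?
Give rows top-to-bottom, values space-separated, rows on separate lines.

After step 1: ants at (3,1),(2,1),(0,4)
  0 0 0 0 1
  0 0 0 0 0
  0 2 0 0 0
  0 2 0 0 0
After step 2: ants at (2,1),(3,1),(1,4)
  0 0 0 0 0
  0 0 0 0 1
  0 3 0 0 0
  0 3 0 0 0
After step 3: ants at (3,1),(2,1),(0,4)
  0 0 0 0 1
  0 0 0 0 0
  0 4 0 0 0
  0 4 0 0 0
After step 4: ants at (2,1),(3,1),(1,4)
  0 0 0 0 0
  0 0 0 0 1
  0 5 0 0 0
  0 5 0 0 0
After step 5: ants at (3,1),(2,1),(0,4)
  0 0 0 0 1
  0 0 0 0 0
  0 6 0 0 0
  0 6 0 0 0
After step 6: ants at (2,1),(3,1),(1,4)
  0 0 0 0 0
  0 0 0 0 1
  0 7 0 0 0
  0 7 0 0 0

0 0 0 0 0
0 0 0 0 1
0 7 0 0 0
0 7 0 0 0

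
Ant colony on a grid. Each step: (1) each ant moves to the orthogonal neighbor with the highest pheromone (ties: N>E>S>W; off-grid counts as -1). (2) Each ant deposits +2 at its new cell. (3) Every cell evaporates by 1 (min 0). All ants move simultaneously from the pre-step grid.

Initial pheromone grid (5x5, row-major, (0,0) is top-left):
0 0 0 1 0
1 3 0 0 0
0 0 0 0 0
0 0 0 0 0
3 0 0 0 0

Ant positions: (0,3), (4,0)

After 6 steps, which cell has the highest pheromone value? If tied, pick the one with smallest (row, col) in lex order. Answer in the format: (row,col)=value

Answer: (4,0)=3

Derivation:
Step 1: ant0:(0,3)->E->(0,4) | ant1:(4,0)->N->(3,0)
  grid max=2 at (1,1)
Step 2: ant0:(0,4)->S->(1,4) | ant1:(3,0)->S->(4,0)
  grid max=3 at (4,0)
Step 3: ant0:(1,4)->N->(0,4) | ant1:(4,0)->N->(3,0)
  grid max=2 at (4,0)
Step 4: ant0:(0,4)->S->(1,4) | ant1:(3,0)->S->(4,0)
  grid max=3 at (4,0)
Step 5: ant0:(1,4)->N->(0,4) | ant1:(4,0)->N->(3,0)
  grid max=2 at (4,0)
Step 6: ant0:(0,4)->S->(1,4) | ant1:(3,0)->S->(4,0)
  grid max=3 at (4,0)
Final grid:
  0 0 0 0 0
  0 0 0 0 1
  0 0 0 0 0
  0 0 0 0 0
  3 0 0 0 0
Max pheromone 3 at (4,0)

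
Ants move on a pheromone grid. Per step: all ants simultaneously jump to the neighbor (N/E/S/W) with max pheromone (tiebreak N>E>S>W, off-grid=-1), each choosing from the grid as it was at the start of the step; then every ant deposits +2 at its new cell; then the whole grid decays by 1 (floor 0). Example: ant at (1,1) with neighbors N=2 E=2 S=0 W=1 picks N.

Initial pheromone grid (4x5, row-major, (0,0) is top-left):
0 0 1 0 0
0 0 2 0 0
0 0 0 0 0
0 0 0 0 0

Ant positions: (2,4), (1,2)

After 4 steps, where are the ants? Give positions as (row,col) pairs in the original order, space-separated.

Step 1: ant0:(2,4)->N->(1,4) | ant1:(1,2)->N->(0,2)
  grid max=2 at (0,2)
Step 2: ant0:(1,4)->N->(0,4) | ant1:(0,2)->S->(1,2)
  grid max=2 at (1,2)
Step 3: ant0:(0,4)->S->(1,4) | ant1:(1,2)->N->(0,2)
  grid max=2 at (0,2)
Step 4: ant0:(1,4)->N->(0,4) | ant1:(0,2)->S->(1,2)
  grid max=2 at (1,2)

(0,4) (1,2)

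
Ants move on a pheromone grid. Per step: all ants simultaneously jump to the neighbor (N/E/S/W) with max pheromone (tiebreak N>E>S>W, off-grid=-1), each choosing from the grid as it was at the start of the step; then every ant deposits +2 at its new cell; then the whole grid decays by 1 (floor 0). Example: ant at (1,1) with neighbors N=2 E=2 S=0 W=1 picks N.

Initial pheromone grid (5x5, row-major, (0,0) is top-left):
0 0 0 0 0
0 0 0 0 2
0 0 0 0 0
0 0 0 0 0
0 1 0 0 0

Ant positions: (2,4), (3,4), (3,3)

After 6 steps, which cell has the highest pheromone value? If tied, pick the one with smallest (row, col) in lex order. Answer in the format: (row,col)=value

Answer: (1,4)=12

Derivation:
Step 1: ant0:(2,4)->N->(1,4) | ant1:(3,4)->N->(2,4) | ant2:(3,3)->N->(2,3)
  grid max=3 at (1,4)
Step 2: ant0:(1,4)->S->(2,4) | ant1:(2,4)->N->(1,4) | ant2:(2,3)->E->(2,4)
  grid max=4 at (1,4)
Step 3: ant0:(2,4)->N->(1,4) | ant1:(1,4)->S->(2,4) | ant2:(2,4)->N->(1,4)
  grid max=7 at (1,4)
Step 4: ant0:(1,4)->S->(2,4) | ant1:(2,4)->N->(1,4) | ant2:(1,4)->S->(2,4)
  grid max=8 at (1,4)
Step 5: ant0:(2,4)->N->(1,4) | ant1:(1,4)->S->(2,4) | ant2:(2,4)->N->(1,4)
  grid max=11 at (1,4)
Step 6: ant0:(1,4)->S->(2,4) | ant1:(2,4)->N->(1,4) | ant2:(1,4)->S->(2,4)
  grid max=12 at (1,4)
Final grid:
  0 0 0 0 0
  0 0 0 0 12
  0 0 0 0 12
  0 0 0 0 0
  0 0 0 0 0
Max pheromone 12 at (1,4)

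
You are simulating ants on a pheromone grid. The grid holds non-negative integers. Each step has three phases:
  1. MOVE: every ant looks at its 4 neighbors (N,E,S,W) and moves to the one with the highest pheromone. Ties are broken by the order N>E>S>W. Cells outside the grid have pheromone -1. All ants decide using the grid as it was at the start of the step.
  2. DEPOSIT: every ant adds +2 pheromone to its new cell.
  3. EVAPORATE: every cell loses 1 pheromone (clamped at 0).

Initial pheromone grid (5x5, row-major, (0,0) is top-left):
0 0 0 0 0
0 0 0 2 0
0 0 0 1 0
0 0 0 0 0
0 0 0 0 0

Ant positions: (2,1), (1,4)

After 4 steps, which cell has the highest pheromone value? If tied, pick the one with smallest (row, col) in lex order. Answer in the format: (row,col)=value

Step 1: ant0:(2,1)->N->(1,1) | ant1:(1,4)->W->(1,3)
  grid max=3 at (1,3)
Step 2: ant0:(1,1)->N->(0,1) | ant1:(1,3)->N->(0,3)
  grid max=2 at (1,3)
Step 3: ant0:(0,1)->E->(0,2) | ant1:(0,3)->S->(1,3)
  grid max=3 at (1,3)
Step 4: ant0:(0,2)->E->(0,3) | ant1:(1,3)->N->(0,3)
  grid max=3 at (0,3)
Final grid:
  0 0 0 3 0
  0 0 0 2 0
  0 0 0 0 0
  0 0 0 0 0
  0 0 0 0 0
Max pheromone 3 at (0,3)

Answer: (0,3)=3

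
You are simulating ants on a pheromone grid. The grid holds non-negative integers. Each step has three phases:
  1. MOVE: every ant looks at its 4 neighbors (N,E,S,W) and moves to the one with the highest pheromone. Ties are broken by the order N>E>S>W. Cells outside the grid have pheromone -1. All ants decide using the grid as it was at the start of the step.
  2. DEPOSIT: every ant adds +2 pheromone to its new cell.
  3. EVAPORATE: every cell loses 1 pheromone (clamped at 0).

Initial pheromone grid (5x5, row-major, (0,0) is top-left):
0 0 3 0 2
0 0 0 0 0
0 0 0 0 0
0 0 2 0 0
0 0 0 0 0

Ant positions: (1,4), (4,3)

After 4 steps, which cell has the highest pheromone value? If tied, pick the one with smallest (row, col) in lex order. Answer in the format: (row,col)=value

Step 1: ant0:(1,4)->N->(0,4) | ant1:(4,3)->N->(3,3)
  grid max=3 at (0,4)
Step 2: ant0:(0,4)->S->(1,4) | ant1:(3,3)->W->(3,2)
  grid max=2 at (0,4)
Step 3: ant0:(1,4)->N->(0,4) | ant1:(3,2)->N->(2,2)
  grid max=3 at (0,4)
Step 4: ant0:(0,4)->S->(1,4) | ant1:(2,2)->S->(3,2)
  grid max=2 at (0,4)
Final grid:
  0 0 0 0 2
  0 0 0 0 1
  0 0 0 0 0
  0 0 2 0 0
  0 0 0 0 0
Max pheromone 2 at (0,4)

Answer: (0,4)=2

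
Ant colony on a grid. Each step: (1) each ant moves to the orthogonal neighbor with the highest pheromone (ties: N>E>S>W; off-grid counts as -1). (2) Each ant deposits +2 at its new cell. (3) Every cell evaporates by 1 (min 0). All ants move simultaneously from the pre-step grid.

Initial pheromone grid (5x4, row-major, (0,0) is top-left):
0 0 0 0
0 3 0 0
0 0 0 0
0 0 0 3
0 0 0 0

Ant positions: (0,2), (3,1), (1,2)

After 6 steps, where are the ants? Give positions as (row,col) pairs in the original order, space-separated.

Step 1: ant0:(0,2)->E->(0,3) | ant1:(3,1)->N->(2,1) | ant2:(1,2)->W->(1,1)
  grid max=4 at (1,1)
Step 2: ant0:(0,3)->S->(1,3) | ant1:(2,1)->N->(1,1) | ant2:(1,1)->S->(2,1)
  grid max=5 at (1,1)
Step 3: ant0:(1,3)->N->(0,3) | ant1:(1,1)->S->(2,1) | ant2:(2,1)->N->(1,1)
  grid max=6 at (1,1)
Step 4: ant0:(0,3)->S->(1,3) | ant1:(2,1)->N->(1,1) | ant2:(1,1)->S->(2,1)
  grid max=7 at (1,1)
Step 5: ant0:(1,3)->N->(0,3) | ant1:(1,1)->S->(2,1) | ant2:(2,1)->N->(1,1)
  grid max=8 at (1,1)
Step 6: ant0:(0,3)->S->(1,3) | ant1:(2,1)->N->(1,1) | ant2:(1,1)->S->(2,1)
  grid max=9 at (1,1)

(1,3) (1,1) (2,1)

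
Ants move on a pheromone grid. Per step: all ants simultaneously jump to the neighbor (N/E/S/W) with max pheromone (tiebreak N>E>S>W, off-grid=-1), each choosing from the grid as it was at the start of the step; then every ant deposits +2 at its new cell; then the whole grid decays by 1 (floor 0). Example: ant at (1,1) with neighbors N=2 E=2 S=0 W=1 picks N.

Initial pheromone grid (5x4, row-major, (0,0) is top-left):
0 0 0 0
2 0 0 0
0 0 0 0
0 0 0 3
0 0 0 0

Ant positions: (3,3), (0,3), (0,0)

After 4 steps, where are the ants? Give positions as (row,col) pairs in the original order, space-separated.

Step 1: ant0:(3,3)->N->(2,3) | ant1:(0,3)->S->(1,3) | ant2:(0,0)->S->(1,0)
  grid max=3 at (1,0)
Step 2: ant0:(2,3)->S->(3,3) | ant1:(1,3)->S->(2,3) | ant2:(1,0)->N->(0,0)
  grid max=3 at (3,3)
Step 3: ant0:(3,3)->N->(2,3) | ant1:(2,3)->S->(3,3) | ant2:(0,0)->S->(1,0)
  grid max=4 at (3,3)
Step 4: ant0:(2,3)->S->(3,3) | ant1:(3,3)->N->(2,3) | ant2:(1,0)->N->(0,0)
  grid max=5 at (3,3)

(3,3) (2,3) (0,0)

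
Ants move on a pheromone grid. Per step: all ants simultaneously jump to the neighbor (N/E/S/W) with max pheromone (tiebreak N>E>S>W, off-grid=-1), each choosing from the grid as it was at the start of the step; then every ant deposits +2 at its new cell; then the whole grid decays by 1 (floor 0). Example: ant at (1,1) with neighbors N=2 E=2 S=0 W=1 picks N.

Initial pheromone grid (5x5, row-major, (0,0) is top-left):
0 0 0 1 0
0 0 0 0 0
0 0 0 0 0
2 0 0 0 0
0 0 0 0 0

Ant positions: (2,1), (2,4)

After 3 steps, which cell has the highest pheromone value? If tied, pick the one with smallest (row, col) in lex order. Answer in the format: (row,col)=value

Step 1: ant0:(2,1)->N->(1,1) | ant1:(2,4)->N->(1,4)
  grid max=1 at (1,1)
Step 2: ant0:(1,1)->N->(0,1) | ant1:(1,4)->N->(0,4)
  grid max=1 at (0,1)
Step 3: ant0:(0,1)->E->(0,2) | ant1:(0,4)->S->(1,4)
  grid max=1 at (0,2)
Final grid:
  0 0 1 0 0
  0 0 0 0 1
  0 0 0 0 0
  0 0 0 0 0
  0 0 0 0 0
Max pheromone 1 at (0,2)

Answer: (0,2)=1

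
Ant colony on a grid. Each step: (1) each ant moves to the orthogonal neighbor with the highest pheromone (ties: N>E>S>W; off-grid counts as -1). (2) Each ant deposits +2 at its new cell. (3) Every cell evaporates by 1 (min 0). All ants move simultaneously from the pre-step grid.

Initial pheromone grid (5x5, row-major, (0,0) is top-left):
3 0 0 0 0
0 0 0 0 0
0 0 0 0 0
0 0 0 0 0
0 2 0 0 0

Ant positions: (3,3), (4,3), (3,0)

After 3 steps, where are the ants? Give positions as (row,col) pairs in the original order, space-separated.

Step 1: ant0:(3,3)->N->(2,3) | ant1:(4,3)->N->(3,3) | ant2:(3,0)->N->(2,0)
  grid max=2 at (0,0)
Step 2: ant0:(2,3)->S->(3,3) | ant1:(3,3)->N->(2,3) | ant2:(2,0)->N->(1,0)
  grid max=2 at (2,3)
Step 3: ant0:(3,3)->N->(2,3) | ant1:(2,3)->S->(3,3) | ant2:(1,0)->N->(0,0)
  grid max=3 at (2,3)

(2,3) (3,3) (0,0)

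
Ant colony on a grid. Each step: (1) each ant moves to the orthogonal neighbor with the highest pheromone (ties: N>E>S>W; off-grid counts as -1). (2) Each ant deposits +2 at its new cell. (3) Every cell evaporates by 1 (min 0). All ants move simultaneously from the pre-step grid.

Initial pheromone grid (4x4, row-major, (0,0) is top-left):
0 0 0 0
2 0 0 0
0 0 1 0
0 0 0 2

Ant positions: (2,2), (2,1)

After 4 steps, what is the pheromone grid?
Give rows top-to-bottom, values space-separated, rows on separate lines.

After step 1: ants at (1,2),(2,2)
  0 0 0 0
  1 0 1 0
  0 0 2 0
  0 0 0 1
After step 2: ants at (2,2),(1,2)
  0 0 0 0
  0 0 2 0
  0 0 3 0
  0 0 0 0
After step 3: ants at (1,2),(2,2)
  0 0 0 0
  0 0 3 0
  0 0 4 0
  0 0 0 0
After step 4: ants at (2,2),(1,2)
  0 0 0 0
  0 0 4 0
  0 0 5 0
  0 0 0 0

0 0 0 0
0 0 4 0
0 0 5 0
0 0 0 0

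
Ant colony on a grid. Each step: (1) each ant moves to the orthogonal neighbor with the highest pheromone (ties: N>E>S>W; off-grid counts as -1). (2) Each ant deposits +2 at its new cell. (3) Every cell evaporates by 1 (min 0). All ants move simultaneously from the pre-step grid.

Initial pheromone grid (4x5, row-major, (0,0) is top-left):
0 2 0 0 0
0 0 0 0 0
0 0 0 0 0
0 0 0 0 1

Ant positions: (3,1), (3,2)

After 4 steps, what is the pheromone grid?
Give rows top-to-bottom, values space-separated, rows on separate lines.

After step 1: ants at (2,1),(2,2)
  0 1 0 0 0
  0 0 0 0 0
  0 1 1 0 0
  0 0 0 0 0
After step 2: ants at (2,2),(2,1)
  0 0 0 0 0
  0 0 0 0 0
  0 2 2 0 0
  0 0 0 0 0
After step 3: ants at (2,1),(2,2)
  0 0 0 0 0
  0 0 0 0 0
  0 3 3 0 0
  0 0 0 0 0
After step 4: ants at (2,2),(2,1)
  0 0 0 0 0
  0 0 0 0 0
  0 4 4 0 0
  0 0 0 0 0

0 0 0 0 0
0 0 0 0 0
0 4 4 0 0
0 0 0 0 0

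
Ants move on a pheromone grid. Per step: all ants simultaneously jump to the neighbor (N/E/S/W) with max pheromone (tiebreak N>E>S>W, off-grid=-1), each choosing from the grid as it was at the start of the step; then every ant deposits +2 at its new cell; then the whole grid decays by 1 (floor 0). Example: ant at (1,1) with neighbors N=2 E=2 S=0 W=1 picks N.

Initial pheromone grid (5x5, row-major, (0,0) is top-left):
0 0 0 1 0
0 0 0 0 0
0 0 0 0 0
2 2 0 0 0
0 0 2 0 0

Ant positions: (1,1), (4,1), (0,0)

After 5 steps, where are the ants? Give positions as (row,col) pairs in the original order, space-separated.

Step 1: ant0:(1,1)->N->(0,1) | ant1:(4,1)->N->(3,1) | ant2:(0,0)->E->(0,1)
  grid max=3 at (0,1)
Step 2: ant0:(0,1)->E->(0,2) | ant1:(3,1)->W->(3,0) | ant2:(0,1)->E->(0,2)
  grid max=3 at (0,2)
Step 3: ant0:(0,2)->W->(0,1) | ant1:(3,0)->E->(3,1) | ant2:(0,2)->W->(0,1)
  grid max=5 at (0,1)
Step 4: ant0:(0,1)->E->(0,2) | ant1:(3,1)->W->(3,0) | ant2:(0,1)->E->(0,2)
  grid max=5 at (0,2)
Step 5: ant0:(0,2)->W->(0,1) | ant1:(3,0)->E->(3,1) | ant2:(0,2)->W->(0,1)
  grid max=7 at (0,1)

(0,1) (3,1) (0,1)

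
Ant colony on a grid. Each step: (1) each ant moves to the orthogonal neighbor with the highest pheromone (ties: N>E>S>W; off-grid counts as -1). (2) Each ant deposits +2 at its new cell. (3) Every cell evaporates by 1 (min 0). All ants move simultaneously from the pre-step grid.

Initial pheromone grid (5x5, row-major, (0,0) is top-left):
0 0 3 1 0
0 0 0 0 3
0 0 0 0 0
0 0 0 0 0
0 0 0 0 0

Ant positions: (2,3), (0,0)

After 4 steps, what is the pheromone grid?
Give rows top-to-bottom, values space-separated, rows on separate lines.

After step 1: ants at (1,3),(0,1)
  0 1 2 0 0
  0 0 0 1 2
  0 0 0 0 0
  0 0 0 0 0
  0 0 0 0 0
After step 2: ants at (1,4),(0,2)
  0 0 3 0 0
  0 0 0 0 3
  0 0 0 0 0
  0 0 0 0 0
  0 0 0 0 0
After step 3: ants at (0,4),(0,3)
  0 0 2 1 1
  0 0 0 0 2
  0 0 0 0 0
  0 0 0 0 0
  0 0 0 0 0
After step 4: ants at (1,4),(0,2)
  0 0 3 0 0
  0 0 0 0 3
  0 0 0 0 0
  0 0 0 0 0
  0 0 0 0 0

0 0 3 0 0
0 0 0 0 3
0 0 0 0 0
0 0 0 0 0
0 0 0 0 0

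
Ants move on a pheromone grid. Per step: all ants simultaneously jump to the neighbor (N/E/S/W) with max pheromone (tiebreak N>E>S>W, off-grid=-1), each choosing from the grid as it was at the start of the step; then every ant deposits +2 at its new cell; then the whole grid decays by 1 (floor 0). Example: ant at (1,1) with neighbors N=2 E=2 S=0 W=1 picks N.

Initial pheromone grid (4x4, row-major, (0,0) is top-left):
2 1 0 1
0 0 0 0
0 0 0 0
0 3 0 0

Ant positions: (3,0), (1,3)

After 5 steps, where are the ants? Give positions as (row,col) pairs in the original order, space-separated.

Step 1: ant0:(3,0)->E->(3,1) | ant1:(1,3)->N->(0,3)
  grid max=4 at (3,1)
Step 2: ant0:(3,1)->N->(2,1) | ant1:(0,3)->S->(1,3)
  grid max=3 at (3,1)
Step 3: ant0:(2,1)->S->(3,1) | ant1:(1,3)->N->(0,3)
  grid max=4 at (3,1)
Step 4: ant0:(3,1)->N->(2,1) | ant1:(0,3)->S->(1,3)
  grid max=3 at (3,1)
Step 5: ant0:(2,1)->S->(3,1) | ant1:(1,3)->N->(0,3)
  grid max=4 at (3,1)

(3,1) (0,3)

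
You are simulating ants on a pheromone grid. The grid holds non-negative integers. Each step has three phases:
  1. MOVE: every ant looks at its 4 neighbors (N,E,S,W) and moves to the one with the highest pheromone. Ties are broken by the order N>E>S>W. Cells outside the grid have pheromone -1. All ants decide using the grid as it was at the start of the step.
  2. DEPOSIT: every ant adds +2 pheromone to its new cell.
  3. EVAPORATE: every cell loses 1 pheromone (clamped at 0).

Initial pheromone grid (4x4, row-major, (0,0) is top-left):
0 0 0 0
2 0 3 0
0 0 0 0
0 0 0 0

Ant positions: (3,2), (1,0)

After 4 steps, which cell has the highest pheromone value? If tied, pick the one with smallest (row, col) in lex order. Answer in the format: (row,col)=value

Answer: (1,2)=3

Derivation:
Step 1: ant0:(3,2)->N->(2,2) | ant1:(1,0)->N->(0,0)
  grid max=2 at (1,2)
Step 2: ant0:(2,2)->N->(1,2) | ant1:(0,0)->S->(1,0)
  grid max=3 at (1,2)
Step 3: ant0:(1,2)->N->(0,2) | ant1:(1,0)->N->(0,0)
  grid max=2 at (1,2)
Step 4: ant0:(0,2)->S->(1,2) | ant1:(0,0)->S->(1,0)
  grid max=3 at (1,2)
Final grid:
  0 0 0 0
  2 0 3 0
  0 0 0 0
  0 0 0 0
Max pheromone 3 at (1,2)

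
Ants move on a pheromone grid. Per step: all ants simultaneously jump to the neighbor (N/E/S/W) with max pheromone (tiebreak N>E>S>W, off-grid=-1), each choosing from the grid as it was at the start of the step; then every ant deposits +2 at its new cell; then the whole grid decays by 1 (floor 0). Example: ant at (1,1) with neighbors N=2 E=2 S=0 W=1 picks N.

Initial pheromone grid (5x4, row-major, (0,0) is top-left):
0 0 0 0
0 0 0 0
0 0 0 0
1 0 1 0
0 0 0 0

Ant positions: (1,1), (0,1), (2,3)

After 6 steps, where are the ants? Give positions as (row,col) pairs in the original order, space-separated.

Step 1: ant0:(1,1)->N->(0,1) | ant1:(0,1)->E->(0,2) | ant2:(2,3)->N->(1,3)
  grid max=1 at (0,1)
Step 2: ant0:(0,1)->E->(0,2) | ant1:(0,2)->W->(0,1) | ant2:(1,3)->N->(0,3)
  grid max=2 at (0,1)
Step 3: ant0:(0,2)->W->(0,1) | ant1:(0,1)->E->(0,2) | ant2:(0,3)->W->(0,2)
  grid max=5 at (0,2)
Step 4: ant0:(0,1)->E->(0,2) | ant1:(0,2)->W->(0,1) | ant2:(0,2)->W->(0,1)
  grid max=6 at (0,1)
Step 5: ant0:(0,2)->W->(0,1) | ant1:(0,1)->E->(0,2) | ant2:(0,1)->E->(0,2)
  grid max=9 at (0,2)
Step 6: ant0:(0,1)->E->(0,2) | ant1:(0,2)->W->(0,1) | ant2:(0,2)->W->(0,1)
  grid max=10 at (0,1)

(0,2) (0,1) (0,1)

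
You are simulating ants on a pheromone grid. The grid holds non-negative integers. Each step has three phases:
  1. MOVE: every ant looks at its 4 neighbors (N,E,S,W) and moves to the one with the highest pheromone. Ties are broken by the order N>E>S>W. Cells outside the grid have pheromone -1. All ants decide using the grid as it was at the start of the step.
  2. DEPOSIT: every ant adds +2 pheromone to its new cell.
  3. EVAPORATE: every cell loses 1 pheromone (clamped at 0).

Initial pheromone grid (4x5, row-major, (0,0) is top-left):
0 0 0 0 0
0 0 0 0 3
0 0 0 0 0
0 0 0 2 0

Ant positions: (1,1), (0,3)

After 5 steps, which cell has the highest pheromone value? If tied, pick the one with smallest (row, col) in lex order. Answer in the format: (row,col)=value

Answer: (1,4)=4

Derivation:
Step 1: ant0:(1,1)->N->(0,1) | ant1:(0,3)->E->(0,4)
  grid max=2 at (1,4)
Step 2: ant0:(0,1)->E->(0,2) | ant1:(0,4)->S->(1,4)
  grid max=3 at (1,4)
Step 3: ant0:(0,2)->E->(0,3) | ant1:(1,4)->N->(0,4)
  grid max=2 at (1,4)
Step 4: ant0:(0,3)->E->(0,4) | ant1:(0,4)->S->(1,4)
  grid max=3 at (1,4)
Step 5: ant0:(0,4)->S->(1,4) | ant1:(1,4)->N->(0,4)
  grid max=4 at (1,4)
Final grid:
  0 0 0 0 3
  0 0 0 0 4
  0 0 0 0 0
  0 0 0 0 0
Max pheromone 4 at (1,4)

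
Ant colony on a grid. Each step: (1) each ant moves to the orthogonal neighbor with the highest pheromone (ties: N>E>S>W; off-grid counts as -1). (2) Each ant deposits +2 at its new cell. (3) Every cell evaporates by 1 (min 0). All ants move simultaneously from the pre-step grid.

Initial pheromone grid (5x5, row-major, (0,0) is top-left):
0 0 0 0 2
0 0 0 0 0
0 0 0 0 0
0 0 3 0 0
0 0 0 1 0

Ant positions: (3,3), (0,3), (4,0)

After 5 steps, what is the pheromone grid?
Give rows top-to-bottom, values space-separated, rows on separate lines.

After step 1: ants at (3,2),(0,4),(3,0)
  0 0 0 0 3
  0 0 0 0 0
  0 0 0 0 0
  1 0 4 0 0
  0 0 0 0 0
After step 2: ants at (2,2),(1,4),(2,0)
  0 0 0 0 2
  0 0 0 0 1
  1 0 1 0 0
  0 0 3 0 0
  0 0 0 0 0
After step 3: ants at (3,2),(0,4),(1,0)
  0 0 0 0 3
  1 0 0 0 0
  0 0 0 0 0
  0 0 4 0 0
  0 0 0 0 0
After step 4: ants at (2,2),(1,4),(0,0)
  1 0 0 0 2
  0 0 0 0 1
  0 0 1 0 0
  0 0 3 0 0
  0 0 0 0 0
After step 5: ants at (3,2),(0,4),(0,1)
  0 1 0 0 3
  0 0 0 0 0
  0 0 0 0 0
  0 0 4 0 0
  0 0 0 0 0

0 1 0 0 3
0 0 0 0 0
0 0 0 0 0
0 0 4 0 0
0 0 0 0 0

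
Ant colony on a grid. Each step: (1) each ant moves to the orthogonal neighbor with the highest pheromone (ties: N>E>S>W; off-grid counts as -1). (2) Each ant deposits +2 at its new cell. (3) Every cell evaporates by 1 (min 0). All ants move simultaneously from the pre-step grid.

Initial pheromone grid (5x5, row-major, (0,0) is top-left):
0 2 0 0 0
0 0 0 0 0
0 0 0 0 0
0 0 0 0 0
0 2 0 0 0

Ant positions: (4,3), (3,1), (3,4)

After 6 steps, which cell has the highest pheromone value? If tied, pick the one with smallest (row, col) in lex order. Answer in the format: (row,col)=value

Answer: (1,4)=3

Derivation:
Step 1: ant0:(4,3)->N->(3,3) | ant1:(3,1)->S->(4,1) | ant2:(3,4)->N->(2,4)
  grid max=3 at (4,1)
Step 2: ant0:(3,3)->N->(2,3) | ant1:(4,1)->N->(3,1) | ant2:(2,4)->N->(1,4)
  grid max=2 at (4,1)
Step 3: ant0:(2,3)->N->(1,3) | ant1:(3,1)->S->(4,1) | ant2:(1,4)->N->(0,4)
  grid max=3 at (4,1)
Step 4: ant0:(1,3)->N->(0,3) | ant1:(4,1)->N->(3,1) | ant2:(0,4)->S->(1,4)
  grid max=2 at (4,1)
Step 5: ant0:(0,3)->E->(0,4) | ant1:(3,1)->S->(4,1) | ant2:(1,4)->N->(0,4)
  grid max=3 at (0,4)
Step 6: ant0:(0,4)->S->(1,4) | ant1:(4,1)->N->(3,1) | ant2:(0,4)->S->(1,4)
  grid max=3 at (1,4)
Final grid:
  0 0 0 0 2
  0 0 0 0 3
  0 0 0 0 0
  0 1 0 0 0
  0 2 0 0 0
Max pheromone 3 at (1,4)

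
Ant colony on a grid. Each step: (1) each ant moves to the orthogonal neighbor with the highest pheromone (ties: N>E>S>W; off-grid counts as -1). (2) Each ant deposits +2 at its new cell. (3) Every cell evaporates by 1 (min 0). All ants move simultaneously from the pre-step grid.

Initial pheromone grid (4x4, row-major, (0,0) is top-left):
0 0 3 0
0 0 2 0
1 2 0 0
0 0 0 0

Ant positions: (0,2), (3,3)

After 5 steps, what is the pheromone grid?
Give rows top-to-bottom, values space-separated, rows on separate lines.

After step 1: ants at (1,2),(2,3)
  0 0 2 0
  0 0 3 0
  0 1 0 1
  0 0 0 0
After step 2: ants at (0,2),(1,3)
  0 0 3 0
  0 0 2 1
  0 0 0 0
  0 0 0 0
After step 3: ants at (1,2),(1,2)
  0 0 2 0
  0 0 5 0
  0 0 0 0
  0 0 0 0
After step 4: ants at (0,2),(0,2)
  0 0 5 0
  0 0 4 0
  0 0 0 0
  0 0 0 0
After step 5: ants at (1,2),(1,2)
  0 0 4 0
  0 0 7 0
  0 0 0 0
  0 0 0 0

0 0 4 0
0 0 7 0
0 0 0 0
0 0 0 0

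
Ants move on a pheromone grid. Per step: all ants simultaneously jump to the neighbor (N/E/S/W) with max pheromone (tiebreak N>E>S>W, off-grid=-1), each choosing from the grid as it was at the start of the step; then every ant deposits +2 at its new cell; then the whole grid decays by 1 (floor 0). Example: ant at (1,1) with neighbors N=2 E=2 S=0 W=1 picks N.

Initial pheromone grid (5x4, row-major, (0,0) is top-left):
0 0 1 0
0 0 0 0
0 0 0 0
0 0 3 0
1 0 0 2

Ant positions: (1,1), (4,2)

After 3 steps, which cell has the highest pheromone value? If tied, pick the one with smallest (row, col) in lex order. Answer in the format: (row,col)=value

Step 1: ant0:(1,1)->N->(0,1) | ant1:(4,2)->N->(3,2)
  grid max=4 at (3,2)
Step 2: ant0:(0,1)->E->(0,2) | ant1:(3,2)->N->(2,2)
  grid max=3 at (3,2)
Step 3: ant0:(0,2)->E->(0,3) | ant1:(2,2)->S->(3,2)
  grid max=4 at (3,2)
Final grid:
  0 0 0 1
  0 0 0 0
  0 0 0 0
  0 0 4 0
  0 0 0 0
Max pheromone 4 at (3,2)

Answer: (3,2)=4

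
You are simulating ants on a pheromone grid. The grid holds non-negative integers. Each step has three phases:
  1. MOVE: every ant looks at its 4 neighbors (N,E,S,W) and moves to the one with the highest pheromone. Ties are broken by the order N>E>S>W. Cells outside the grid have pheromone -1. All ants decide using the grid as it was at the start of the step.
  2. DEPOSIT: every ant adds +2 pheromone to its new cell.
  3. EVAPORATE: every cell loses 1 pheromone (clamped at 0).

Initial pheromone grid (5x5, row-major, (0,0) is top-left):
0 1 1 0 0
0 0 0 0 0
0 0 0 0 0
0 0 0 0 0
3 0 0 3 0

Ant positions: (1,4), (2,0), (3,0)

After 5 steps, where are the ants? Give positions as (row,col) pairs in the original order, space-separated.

Step 1: ant0:(1,4)->N->(0,4) | ant1:(2,0)->N->(1,0) | ant2:(3,0)->S->(4,0)
  grid max=4 at (4,0)
Step 2: ant0:(0,4)->S->(1,4) | ant1:(1,0)->N->(0,0) | ant2:(4,0)->N->(3,0)
  grid max=3 at (4,0)
Step 3: ant0:(1,4)->N->(0,4) | ant1:(0,0)->E->(0,1) | ant2:(3,0)->S->(4,0)
  grid max=4 at (4,0)
Step 4: ant0:(0,4)->S->(1,4) | ant1:(0,1)->E->(0,2) | ant2:(4,0)->N->(3,0)
  grid max=3 at (4,0)
Step 5: ant0:(1,4)->N->(0,4) | ant1:(0,2)->E->(0,3) | ant2:(3,0)->S->(4,0)
  grid max=4 at (4,0)

(0,4) (0,3) (4,0)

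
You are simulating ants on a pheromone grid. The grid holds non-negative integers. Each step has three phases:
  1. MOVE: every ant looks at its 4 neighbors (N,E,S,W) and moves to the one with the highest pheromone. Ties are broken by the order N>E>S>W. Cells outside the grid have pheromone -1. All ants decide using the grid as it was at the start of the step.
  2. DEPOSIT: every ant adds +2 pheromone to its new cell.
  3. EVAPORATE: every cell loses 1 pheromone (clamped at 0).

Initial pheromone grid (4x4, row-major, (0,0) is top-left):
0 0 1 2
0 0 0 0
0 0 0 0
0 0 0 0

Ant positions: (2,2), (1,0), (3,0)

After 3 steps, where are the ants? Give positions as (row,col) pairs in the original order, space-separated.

Step 1: ant0:(2,2)->N->(1,2) | ant1:(1,0)->N->(0,0) | ant2:(3,0)->N->(2,0)
  grid max=1 at (0,0)
Step 2: ant0:(1,2)->N->(0,2) | ant1:(0,0)->E->(0,1) | ant2:(2,0)->N->(1,0)
  grid max=1 at (0,1)
Step 3: ant0:(0,2)->W->(0,1) | ant1:(0,1)->E->(0,2) | ant2:(1,0)->N->(0,0)
  grid max=2 at (0,1)

(0,1) (0,2) (0,0)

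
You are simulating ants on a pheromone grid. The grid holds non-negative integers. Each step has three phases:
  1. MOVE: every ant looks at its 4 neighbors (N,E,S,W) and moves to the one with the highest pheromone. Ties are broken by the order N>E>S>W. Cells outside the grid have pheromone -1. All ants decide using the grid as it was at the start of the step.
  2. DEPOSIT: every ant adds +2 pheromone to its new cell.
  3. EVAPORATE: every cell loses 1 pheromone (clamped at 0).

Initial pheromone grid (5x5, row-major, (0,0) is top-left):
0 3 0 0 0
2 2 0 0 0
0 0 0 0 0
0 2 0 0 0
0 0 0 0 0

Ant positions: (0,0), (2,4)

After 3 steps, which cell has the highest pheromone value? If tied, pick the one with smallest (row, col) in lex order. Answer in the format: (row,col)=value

Step 1: ant0:(0,0)->E->(0,1) | ant1:(2,4)->N->(1,4)
  grid max=4 at (0,1)
Step 2: ant0:(0,1)->S->(1,1) | ant1:(1,4)->N->(0,4)
  grid max=3 at (0,1)
Step 3: ant0:(1,1)->N->(0,1) | ant1:(0,4)->S->(1,4)
  grid max=4 at (0,1)
Final grid:
  0 4 0 0 0
  0 1 0 0 1
  0 0 0 0 0
  0 0 0 0 0
  0 0 0 0 0
Max pheromone 4 at (0,1)

Answer: (0,1)=4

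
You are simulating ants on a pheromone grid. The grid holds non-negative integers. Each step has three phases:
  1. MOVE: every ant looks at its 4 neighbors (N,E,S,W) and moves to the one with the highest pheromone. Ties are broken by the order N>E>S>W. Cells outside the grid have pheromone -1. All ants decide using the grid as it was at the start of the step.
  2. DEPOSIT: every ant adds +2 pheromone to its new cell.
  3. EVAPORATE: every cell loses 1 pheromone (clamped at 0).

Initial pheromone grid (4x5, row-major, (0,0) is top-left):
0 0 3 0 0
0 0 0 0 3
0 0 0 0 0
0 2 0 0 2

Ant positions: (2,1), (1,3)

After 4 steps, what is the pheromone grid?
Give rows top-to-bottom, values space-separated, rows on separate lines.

After step 1: ants at (3,1),(1,4)
  0 0 2 0 0
  0 0 0 0 4
  0 0 0 0 0
  0 3 0 0 1
After step 2: ants at (2,1),(0,4)
  0 0 1 0 1
  0 0 0 0 3
  0 1 0 0 0
  0 2 0 0 0
After step 3: ants at (3,1),(1,4)
  0 0 0 0 0
  0 0 0 0 4
  0 0 0 0 0
  0 3 0 0 0
After step 4: ants at (2,1),(0,4)
  0 0 0 0 1
  0 0 0 0 3
  0 1 0 0 0
  0 2 0 0 0

0 0 0 0 1
0 0 0 0 3
0 1 0 0 0
0 2 0 0 0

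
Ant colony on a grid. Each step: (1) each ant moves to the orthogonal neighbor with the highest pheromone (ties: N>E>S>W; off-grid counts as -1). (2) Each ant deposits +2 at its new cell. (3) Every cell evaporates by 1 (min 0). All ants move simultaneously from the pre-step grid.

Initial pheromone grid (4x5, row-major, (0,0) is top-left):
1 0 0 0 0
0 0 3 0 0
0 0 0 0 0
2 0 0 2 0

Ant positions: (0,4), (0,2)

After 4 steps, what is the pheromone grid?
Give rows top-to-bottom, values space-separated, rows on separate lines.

After step 1: ants at (1,4),(1,2)
  0 0 0 0 0
  0 0 4 0 1
  0 0 0 0 0
  1 0 0 1 0
After step 2: ants at (0,4),(0,2)
  0 0 1 0 1
  0 0 3 0 0
  0 0 0 0 0
  0 0 0 0 0
After step 3: ants at (1,4),(1,2)
  0 0 0 0 0
  0 0 4 0 1
  0 0 0 0 0
  0 0 0 0 0
After step 4: ants at (0,4),(0,2)
  0 0 1 0 1
  0 0 3 0 0
  0 0 0 0 0
  0 0 0 0 0

0 0 1 0 1
0 0 3 0 0
0 0 0 0 0
0 0 0 0 0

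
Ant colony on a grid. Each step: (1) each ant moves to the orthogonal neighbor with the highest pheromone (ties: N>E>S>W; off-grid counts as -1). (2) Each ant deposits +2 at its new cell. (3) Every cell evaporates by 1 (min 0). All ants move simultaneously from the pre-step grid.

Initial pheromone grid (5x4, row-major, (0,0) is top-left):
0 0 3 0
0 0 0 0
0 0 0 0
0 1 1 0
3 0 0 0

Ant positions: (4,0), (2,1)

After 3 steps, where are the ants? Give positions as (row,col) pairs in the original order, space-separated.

Step 1: ant0:(4,0)->N->(3,0) | ant1:(2,1)->S->(3,1)
  grid max=2 at (0,2)
Step 2: ant0:(3,0)->E->(3,1) | ant1:(3,1)->W->(3,0)
  grid max=3 at (3,1)
Step 3: ant0:(3,1)->W->(3,0) | ant1:(3,0)->E->(3,1)
  grid max=4 at (3,1)

(3,0) (3,1)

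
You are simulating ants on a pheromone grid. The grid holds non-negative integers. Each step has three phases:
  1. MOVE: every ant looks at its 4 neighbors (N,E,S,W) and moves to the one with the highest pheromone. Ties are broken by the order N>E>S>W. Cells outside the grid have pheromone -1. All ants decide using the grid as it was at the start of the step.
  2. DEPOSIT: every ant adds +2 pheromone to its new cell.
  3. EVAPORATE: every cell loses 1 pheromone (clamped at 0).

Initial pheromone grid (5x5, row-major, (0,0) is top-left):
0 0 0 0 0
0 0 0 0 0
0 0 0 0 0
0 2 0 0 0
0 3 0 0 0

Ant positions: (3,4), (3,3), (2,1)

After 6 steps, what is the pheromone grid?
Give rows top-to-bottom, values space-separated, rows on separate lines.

After step 1: ants at (2,4),(2,3),(3,1)
  0 0 0 0 0
  0 0 0 0 0
  0 0 0 1 1
  0 3 0 0 0
  0 2 0 0 0
After step 2: ants at (2,3),(2,4),(4,1)
  0 0 0 0 0
  0 0 0 0 0
  0 0 0 2 2
  0 2 0 0 0
  0 3 0 0 0
After step 3: ants at (2,4),(2,3),(3,1)
  0 0 0 0 0
  0 0 0 0 0
  0 0 0 3 3
  0 3 0 0 0
  0 2 0 0 0
After step 4: ants at (2,3),(2,4),(4,1)
  0 0 0 0 0
  0 0 0 0 0
  0 0 0 4 4
  0 2 0 0 0
  0 3 0 0 0
After step 5: ants at (2,4),(2,3),(3,1)
  0 0 0 0 0
  0 0 0 0 0
  0 0 0 5 5
  0 3 0 0 0
  0 2 0 0 0
After step 6: ants at (2,3),(2,4),(4,1)
  0 0 0 0 0
  0 0 0 0 0
  0 0 0 6 6
  0 2 0 0 0
  0 3 0 0 0

0 0 0 0 0
0 0 0 0 0
0 0 0 6 6
0 2 0 0 0
0 3 0 0 0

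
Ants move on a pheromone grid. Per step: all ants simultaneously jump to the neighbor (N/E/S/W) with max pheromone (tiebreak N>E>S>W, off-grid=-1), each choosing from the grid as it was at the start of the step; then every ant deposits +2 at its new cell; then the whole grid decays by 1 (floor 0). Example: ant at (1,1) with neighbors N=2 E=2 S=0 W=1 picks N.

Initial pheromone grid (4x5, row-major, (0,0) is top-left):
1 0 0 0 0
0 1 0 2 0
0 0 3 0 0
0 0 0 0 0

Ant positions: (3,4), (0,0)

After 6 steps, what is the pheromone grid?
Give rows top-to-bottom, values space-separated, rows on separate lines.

After step 1: ants at (2,4),(0,1)
  0 1 0 0 0
  0 0 0 1 0
  0 0 2 0 1
  0 0 0 0 0
After step 2: ants at (1,4),(0,2)
  0 0 1 0 0
  0 0 0 0 1
  0 0 1 0 0
  0 0 0 0 0
After step 3: ants at (0,4),(0,3)
  0 0 0 1 1
  0 0 0 0 0
  0 0 0 0 0
  0 0 0 0 0
After step 4: ants at (0,3),(0,4)
  0 0 0 2 2
  0 0 0 0 0
  0 0 0 0 0
  0 0 0 0 0
After step 5: ants at (0,4),(0,3)
  0 0 0 3 3
  0 0 0 0 0
  0 0 0 0 0
  0 0 0 0 0
After step 6: ants at (0,3),(0,4)
  0 0 0 4 4
  0 0 0 0 0
  0 0 0 0 0
  0 0 0 0 0

0 0 0 4 4
0 0 0 0 0
0 0 0 0 0
0 0 0 0 0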